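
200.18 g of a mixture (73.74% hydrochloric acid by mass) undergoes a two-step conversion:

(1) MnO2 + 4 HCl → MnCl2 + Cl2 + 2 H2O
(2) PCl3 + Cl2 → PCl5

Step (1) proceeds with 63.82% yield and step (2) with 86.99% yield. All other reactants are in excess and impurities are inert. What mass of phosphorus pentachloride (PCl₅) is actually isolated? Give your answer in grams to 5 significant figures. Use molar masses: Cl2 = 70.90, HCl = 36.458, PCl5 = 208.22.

117.01 g

Pure HCl = 200.18 × 0.7374 = 147.613 g.
n(HCl) = 147.613 / 36.458 = 4.04884 mol.
Step 1 (HCl:Cl2 = 4:1): theoretical n(Cl2) = 1.01221 mol; at 63.82% yield, n(Cl2) = 0.645993 mol.
Step 2 (Cl2:PCl5 = 1:1): theoretical n(PCl5) = 0.645993 mol, so theoretical mass = 0.645993 × 208.22 = 134.509 g.
At 86.99% yield, actual mass of PCl5 = 134.509 × 0.8699 = 117.009 g.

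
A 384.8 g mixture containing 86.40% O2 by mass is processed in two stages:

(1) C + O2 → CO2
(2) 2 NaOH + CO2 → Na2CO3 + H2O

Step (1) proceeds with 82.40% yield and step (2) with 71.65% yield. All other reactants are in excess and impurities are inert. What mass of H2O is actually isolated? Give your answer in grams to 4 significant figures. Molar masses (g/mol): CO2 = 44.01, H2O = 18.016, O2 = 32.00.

Pure O2 = 384.8 × 0.8640 = 332.47 g.
n(O2) = 332.47 / 32.00 = 10.390 mol.
Step 1 (O2:CO2 = 1:1): theoretical n(CO2) = 10.390 mol; at 82.40% yield, n(CO2) = 8.5610 mol.
Step 2 (CO2:H2O = 1:1): theoretical n(H2O) = 8.5610 mol, so theoretical mass = 8.5610 × 18.016 = 154.24 g.
At 71.65% yield, actual mass of H2O = 154.24 × 0.7165 = 110.51 g.

110.5 g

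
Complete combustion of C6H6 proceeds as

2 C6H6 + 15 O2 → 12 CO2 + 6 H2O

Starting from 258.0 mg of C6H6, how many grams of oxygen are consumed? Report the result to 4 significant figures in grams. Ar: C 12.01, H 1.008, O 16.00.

M(C6H6) = 6(12.01) + 6(1.008) = 78.108 g/mol.
M(O2) = 2(16.00) = 32.00 g/mol.
Convert: 258.0 mg = 0.25800 g.
n(C6H6) = 0.25800 g / 78.108 g/mol = 0.0033031 mol.
From the equation the C6H6:O2 mole ratio is 2:15, so n(O2) = 0.0033031 × 15/2 = 0.024773 mol.
Mass of O2 = 0.024773 mol × 32.00 g/mol = 0.79275 g.

0.7927 g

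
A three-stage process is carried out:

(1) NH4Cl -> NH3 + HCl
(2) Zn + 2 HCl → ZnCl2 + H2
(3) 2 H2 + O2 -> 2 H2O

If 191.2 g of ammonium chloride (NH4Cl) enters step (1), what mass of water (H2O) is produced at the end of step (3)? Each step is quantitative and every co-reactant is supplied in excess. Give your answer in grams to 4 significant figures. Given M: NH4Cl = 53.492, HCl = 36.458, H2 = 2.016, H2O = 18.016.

32.20 g

n(NH4Cl) = 191.2 / 53.492 = 3.5744 mol.
Reaction (1): NH4Cl→HCl ratio 1:1 ⇒ n(HCl) = 3.5744 mol.
Reaction (2): HCl→H2 ratio 2:1 ⇒ n(H2) = 1.7872 mol.
Reaction (3): H2→H2O ratio 2:2 ⇒ n(H2O) = 1.7872 mol.
Mass of H2O = 1.7872 × 18.016 = 32.198 g.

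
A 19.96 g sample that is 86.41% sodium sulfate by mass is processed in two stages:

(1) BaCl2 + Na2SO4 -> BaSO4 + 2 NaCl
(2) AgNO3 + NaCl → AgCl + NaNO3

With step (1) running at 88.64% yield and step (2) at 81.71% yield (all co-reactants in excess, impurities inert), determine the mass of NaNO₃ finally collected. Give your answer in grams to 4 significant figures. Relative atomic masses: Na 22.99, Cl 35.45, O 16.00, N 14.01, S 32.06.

Pure Na2SO4 = 19.96 × 0.8641 = 17.247 g.
M(Na2SO4) = 2(22.99) + 32.06 + 4(16.00) = 142.04 g/mol.
M(NaNO3) = 22.99 + 14.01 + 3(16.00) = 85.00 g/mol.
n(Na2SO4) = 17.247 / 142.04 = 0.12143 mol.
Step 1 (Na2SO4:NaCl = 1:2): theoretical n(NaCl) = 0.24285 mol; at 88.64% yield, n(NaCl) = 0.21527 mol.
Step 2 (NaCl:NaNO3 = 1:1): theoretical n(NaNO3) = 0.21527 mol, so theoretical mass = 0.21527 × 85.00 = 18.298 g.
At 81.71% yield, actual mass of NaNO3 = 18.298 × 0.8171 = 14.951 g.

14.95 g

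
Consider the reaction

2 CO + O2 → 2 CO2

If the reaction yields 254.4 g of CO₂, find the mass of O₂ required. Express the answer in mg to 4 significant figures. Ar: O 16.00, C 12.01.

92490 mg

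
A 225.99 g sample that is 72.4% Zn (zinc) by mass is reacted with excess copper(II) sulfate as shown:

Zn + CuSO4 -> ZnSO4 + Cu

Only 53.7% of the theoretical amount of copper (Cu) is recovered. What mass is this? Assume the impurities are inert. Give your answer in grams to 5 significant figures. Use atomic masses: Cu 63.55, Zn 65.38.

Pure Zn available = 225.99 g × 0.724 = 163.617 g.
M(Zn) = 65.38 g/mol.
M(Cu) = 63.55 g/mol.
n(Zn) = 163.617 g / 65.38 g/mol = 2.50255 mol.
From the equation the Zn:Cu mole ratio is 1:1, so n(Cu) = 2.50255 × 1/1 = 2.50255 mol.
Mass of Cu = 2.50255 mol × 63.55 g/mol = 159.037 g.
Actual mass collected = 159.037 g × 0.537 = 85.4029 g.

85.403 g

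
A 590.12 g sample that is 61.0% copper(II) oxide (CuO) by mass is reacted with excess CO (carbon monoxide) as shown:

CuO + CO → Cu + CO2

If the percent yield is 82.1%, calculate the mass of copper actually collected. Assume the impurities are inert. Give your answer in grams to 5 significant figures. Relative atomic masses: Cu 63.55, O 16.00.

Pure CuO available = 590.12 g × 0.610 = 359.973 g.
M(CuO) = 63.55 + 16.00 = 79.55 g/mol.
M(Cu) = 63.55 g/mol.
n(CuO) = 359.973 g / 79.55 g/mol = 4.52512 mol.
From the equation the CuO:Cu mole ratio is 1:1, so n(Cu) = 4.52512 × 1/1 = 4.52512 mol.
Mass of Cu = 4.52512 mol × 63.55 g/mol = 287.571 g.
Actual mass collected = 287.571 g × 0.821 = 236.096 g.

236.10 g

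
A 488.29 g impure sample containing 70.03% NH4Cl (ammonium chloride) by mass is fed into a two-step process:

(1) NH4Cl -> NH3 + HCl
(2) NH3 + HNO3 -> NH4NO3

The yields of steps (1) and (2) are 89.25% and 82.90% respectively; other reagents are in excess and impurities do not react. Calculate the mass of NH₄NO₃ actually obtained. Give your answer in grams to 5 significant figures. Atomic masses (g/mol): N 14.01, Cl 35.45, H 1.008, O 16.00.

Pure NH4Cl = 488.29 × 0.7003 = 341.949 g.
M(NH4Cl) = 14.01 + 4(1.008) + 35.45 = 53.492 g/mol.
M(NH4NO3) = 2(14.01) + 4(1.008) + 3(16.00) = 80.052 g/mol.
n(NH4Cl) = 341.949 / 53.492 = 6.39254 mol.
Step 1 (NH4Cl:NH3 = 1:1): theoretical n(NH3) = 6.39254 mol; at 89.25% yield, n(NH3) = 5.70534 mol.
Step 2 (NH3:NH4NO3 = 1:1): theoretical n(NH4NO3) = 5.70534 mol, so theoretical mass = 5.70534 × 80.052 = 456.724 g.
At 82.90% yield, actual mass of NH4NO3 = 456.724 × 0.8290 = 378.624 g.

378.62 g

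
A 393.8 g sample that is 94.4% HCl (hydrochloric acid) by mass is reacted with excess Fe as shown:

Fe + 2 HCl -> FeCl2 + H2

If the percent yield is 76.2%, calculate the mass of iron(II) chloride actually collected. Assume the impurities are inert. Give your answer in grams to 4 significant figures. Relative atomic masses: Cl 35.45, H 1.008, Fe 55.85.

Pure HCl available = 393.8 g × 0.944 = 371.75 g.
M(HCl) = 1.008 + 35.45 = 36.458 g/mol.
M(FeCl2) = 55.85 + 2(35.45) = 126.75 g/mol.
n(HCl) = 371.75 g / 36.458 g/mol = 10.197 mol.
From the equation the HCl:FeCl2 mole ratio is 2:1, so n(FeCl2) = 10.197 × 1/2 = 5.0983 mol.
Mass of FeCl2 = 5.0983 mol × 126.75 g/mol = 646.21 g.
Actual mass collected = 646.21 g × 0.762 = 492.41 g.

492.4 g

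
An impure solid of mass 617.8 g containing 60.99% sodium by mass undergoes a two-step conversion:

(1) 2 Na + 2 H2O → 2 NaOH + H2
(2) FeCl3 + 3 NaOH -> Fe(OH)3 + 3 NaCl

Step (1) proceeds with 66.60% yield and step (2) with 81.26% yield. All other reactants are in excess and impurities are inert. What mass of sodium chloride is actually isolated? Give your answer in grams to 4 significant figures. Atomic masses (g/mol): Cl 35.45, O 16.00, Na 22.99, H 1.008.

Pure Na = 617.8 × 0.6099 = 376.80 g.
M(Na) = 22.99 g/mol.
M(NaCl) = 22.99 + 35.45 = 58.44 g/mol.
n(Na) = 376.80 / 22.99 = 16.390 mol.
Step 1 (Na:NaOH = 2:2): theoretical n(NaOH) = 16.390 mol; at 66.60% yield, n(NaOH) = 10.915 mol.
Step 2 (NaOH:NaCl = 3:3): theoretical n(NaCl) = 10.915 mol, so theoretical mass = 10.915 × 58.44 = 637.90 g.
At 81.26% yield, actual mass of NaCl = 637.90 × 0.8126 = 518.36 g.

518.4 g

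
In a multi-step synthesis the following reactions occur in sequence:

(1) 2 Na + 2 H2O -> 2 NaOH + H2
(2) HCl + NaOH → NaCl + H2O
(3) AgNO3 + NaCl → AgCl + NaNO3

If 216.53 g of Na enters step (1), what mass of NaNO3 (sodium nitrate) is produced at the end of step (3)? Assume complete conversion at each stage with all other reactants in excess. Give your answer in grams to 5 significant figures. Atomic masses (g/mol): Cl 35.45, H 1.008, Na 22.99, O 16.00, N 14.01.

800.57 g

M(Na) = 22.99 g/mol.
M(NaNO3) = 22.99 + 14.01 + 3(16.00) = 85.00 g/mol.
n(Na) = 216.53 / 22.99 = 9.41844 mol.
Reaction (1): Na→NaOH ratio 2:2 ⇒ n(NaOH) = 9.41844 mol.
Reaction (2): NaOH→NaCl ratio 1:1 ⇒ n(NaCl) = 9.41844 mol.
Reaction (3): NaCl→NaNO3 ratio 1:1 ⇒ n(NaNO3) = 9.41844 mol.
Mass of NaNO3 = 9.41844 × 85.00 = 800.568 g.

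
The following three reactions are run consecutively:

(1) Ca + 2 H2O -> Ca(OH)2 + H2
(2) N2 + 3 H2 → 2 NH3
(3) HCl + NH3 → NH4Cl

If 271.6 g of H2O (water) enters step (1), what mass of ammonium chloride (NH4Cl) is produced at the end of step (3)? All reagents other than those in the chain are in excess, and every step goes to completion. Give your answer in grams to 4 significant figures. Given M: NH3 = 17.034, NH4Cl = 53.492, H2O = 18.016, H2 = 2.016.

268.8 g

n(H2O) = 271.6 / 18.016 = 15.075 mol.
Reaction (1): H2O→H2 ratio 2:1 ⇒ n(H2) = 7.5377 mol.
Reaction (2): H2→NH3 ratio 3:2 ⇒ n(NH3) = 5.0252 mol.
Reaction (3): NH3→NH4Cl ratio 1:1 ⇒ n(NH4Cl) = 5.0252 mol.
Mass of NH4Cl = 5.0252 × 53.492 = 268.81 g.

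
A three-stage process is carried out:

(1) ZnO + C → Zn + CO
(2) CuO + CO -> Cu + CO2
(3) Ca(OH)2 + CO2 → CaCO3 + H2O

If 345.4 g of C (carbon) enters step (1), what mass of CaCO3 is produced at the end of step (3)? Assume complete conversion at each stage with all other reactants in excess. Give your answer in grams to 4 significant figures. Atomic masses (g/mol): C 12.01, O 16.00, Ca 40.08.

2879 g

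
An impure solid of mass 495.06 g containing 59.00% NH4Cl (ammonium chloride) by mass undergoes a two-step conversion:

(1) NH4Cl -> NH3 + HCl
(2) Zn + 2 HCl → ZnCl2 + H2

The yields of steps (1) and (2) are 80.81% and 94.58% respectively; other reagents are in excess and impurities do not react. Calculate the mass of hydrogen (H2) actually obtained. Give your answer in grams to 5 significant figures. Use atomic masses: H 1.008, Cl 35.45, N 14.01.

4.2067 g

Pure NH4Cl = 495.06 × 0.5900 = 292.085 g.
M(NH4Cl) = 14.01 + 4(1.008) + 35.45 = 53.492 g/mol.
M(H2) = 2(1.008) = 2.016 g/mol.
n(NH4Cl) = 292.085 / 53.492 = 5.46036 mol.
Step 1 (NH4Cl:HCl = 1:1): theoretical n(HCl) = 5.46036 mol; at 80.81% yield, n(HCl) = 4.41251 mol.
Step 2 (HCl:H2 = 2:1): theoretical n(H2) = 2.20626 mol, so theoretical mass = 2.20626 × 2.016 = 4.44781 g.
At 94.58% yield, actual mass of H2 = 4.44781 × 0.9458 = 4.20674 g.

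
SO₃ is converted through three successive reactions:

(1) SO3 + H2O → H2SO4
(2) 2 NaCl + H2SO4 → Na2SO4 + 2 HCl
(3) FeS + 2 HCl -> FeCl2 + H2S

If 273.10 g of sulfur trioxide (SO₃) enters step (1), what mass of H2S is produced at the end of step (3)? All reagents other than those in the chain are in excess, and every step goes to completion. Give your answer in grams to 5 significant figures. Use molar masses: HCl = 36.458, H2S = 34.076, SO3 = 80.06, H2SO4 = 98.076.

n(SO3) = 273.10 / 80.06 = 3.41119 mol.
Reaction (1): SO3→H2SO4 ratio 1:1 ⇒ n(H2SO4) = 3.41119 mol.
Reaction (2): H2SO4→HCl ratio 1:2 ⇒ n(HCl) = 6.82238 mol.
Reaction (3): HCl→H2S ratio 2:1 ⇒ n(H2S) = 3.41119 mol.
Mass of H2S = 3.41119 × 34.076 = 116.240 g.

116.24 g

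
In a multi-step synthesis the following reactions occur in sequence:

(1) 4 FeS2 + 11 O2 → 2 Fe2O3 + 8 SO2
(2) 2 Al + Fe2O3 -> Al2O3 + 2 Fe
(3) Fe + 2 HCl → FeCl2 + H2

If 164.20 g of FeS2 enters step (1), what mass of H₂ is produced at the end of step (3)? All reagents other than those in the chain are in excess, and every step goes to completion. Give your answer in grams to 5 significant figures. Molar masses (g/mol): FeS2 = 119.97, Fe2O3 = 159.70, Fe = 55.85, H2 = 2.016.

n(FeS2) = 164.20 / 119.97 = 1.36868 mol.
Reaction (1): FeS2→Fe2O3 ratio 4:2 ⇒ n(Fe2O3) = 0.684338 mol.
Reaction (2): Fe2O3→Fe ratio 1:2 ⇒ n(Fe) = 1.36868 mol.
Reaction (3): Fe→H2 ratio 1:1 ⇒ n(H2) = 1.36868 mol.
Mass of H2 = 1.36868 × 2.016 = 2.75925 g.

2.7592 g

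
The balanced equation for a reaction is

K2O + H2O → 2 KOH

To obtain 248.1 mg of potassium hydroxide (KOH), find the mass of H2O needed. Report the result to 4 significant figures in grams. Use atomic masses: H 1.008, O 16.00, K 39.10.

0.03983 g

M(KOH) = 39.10 + 16.00 + 1.008 = 56.108 g/mol.
M(H2O) = 2(1.008) + 16.00 = 18.016 g/mol.
Convert: 248.1 mg = 0.24810 g.
n(KOH) = 0.24810 g / 56.108 g/mol = 0.0044218 mol.
From the equation the KOH:H2O mole ratio is 2:1, so n(H2O) = 0.0044218 × 1/2 = 0.0022109 mol.
Mass of H2O = 0.0022109 mol × 18.016 g/mol = 0.039832 g.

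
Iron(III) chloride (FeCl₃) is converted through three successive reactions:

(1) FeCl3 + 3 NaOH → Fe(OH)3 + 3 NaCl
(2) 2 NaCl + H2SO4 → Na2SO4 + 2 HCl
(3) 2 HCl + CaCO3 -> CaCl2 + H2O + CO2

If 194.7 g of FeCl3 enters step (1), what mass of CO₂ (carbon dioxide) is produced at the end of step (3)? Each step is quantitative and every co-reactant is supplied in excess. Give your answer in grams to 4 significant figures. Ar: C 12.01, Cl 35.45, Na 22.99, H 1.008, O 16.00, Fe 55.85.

79.24 g

M(FeCl3) = 55.85 + 3(35.45) = 162.20 g/mol.
M(CO2) = 12.01 + 2(16.00) = 44.01 g/mol.
n(FeCl3) = 194.7 / 162.20 = 1.2004 mol.
Reaction (1): FeCl3→NaCl ratio 1:3 ⇒ n(NaCl) = 3.6011 mol.
Reaction (2): NaCl→HCl ratio 2:2 ⇒ n(HCl) = 3.6011 mol.
Reaction (3): HCl→CO2 ratio 2:1 ⇒ n(CO2) = 1.8006 mol.
Mass of CO2 = 1.8006 × 44.01 = 79.242 g.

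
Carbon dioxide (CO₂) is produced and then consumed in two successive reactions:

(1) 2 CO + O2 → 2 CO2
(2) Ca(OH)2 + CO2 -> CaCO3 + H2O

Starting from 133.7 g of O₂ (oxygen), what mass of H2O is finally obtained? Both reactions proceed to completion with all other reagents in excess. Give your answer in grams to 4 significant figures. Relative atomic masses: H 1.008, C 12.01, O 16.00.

M(O2) = 2(16.00) = 32.00 g/mol.
M(H2O) = 2(1.008) + 16.00 = 18.016 g/mol.
n(O2) = 133.70 / 32.00 = 4.1781 mol.
Step 1 gives a 1:2 ratio of O2 to CO2, so n(CO2) = 8.3562 mol.
In step 2 the CO2:H2O ratio is 1:1, so n(H2O) = 8.3562 mol.
Mass of H2O = 8.3562 × 18.016 = 150.55 g.

150.5 g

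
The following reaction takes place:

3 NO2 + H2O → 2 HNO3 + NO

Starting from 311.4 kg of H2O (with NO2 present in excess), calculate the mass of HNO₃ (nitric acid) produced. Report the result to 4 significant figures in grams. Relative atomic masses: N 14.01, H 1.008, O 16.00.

2178000 g

M(H2O) = 2(1.008) + 16.00 = 18.016 g/mol.
M(HNO3) = 1.008 + 14.01 + 3(16.00) = 63.018 g/mol.
Convert: 311.4 kg = 311400 g.
n(H2O) = 311400 g / 18.016 g/mol = 17285 mol.
From the equation the H2O:HNO3 mole ratio is 1:2, so n(HNO3) = 17285 × 2/1 = 34569 mol.
Mass of HNO3 = 34569 mol × 63.018 g/mol = 2.1785 × 10^6 g.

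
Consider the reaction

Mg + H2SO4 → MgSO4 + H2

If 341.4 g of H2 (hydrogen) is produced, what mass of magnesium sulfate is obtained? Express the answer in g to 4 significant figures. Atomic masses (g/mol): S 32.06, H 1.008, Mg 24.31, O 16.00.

M(H2) = 2(1.008) = 2.016 g/mol.
M(MgSO4) = 24.31 + 32.06 + 4(16.00) = 120.37 g/mol.
n(H2) = 341.40 g / 2.016 g/mol = 169.35 mol.
From the equation the H2:MgSO4 mole ratio is 1:1, so n(MgSO4) = 169.35 × 1/1 = 169.35 mol.
Mass of MgSO4 = 169.35 mol × 120.37 g/mol = 20384 g.

20380 g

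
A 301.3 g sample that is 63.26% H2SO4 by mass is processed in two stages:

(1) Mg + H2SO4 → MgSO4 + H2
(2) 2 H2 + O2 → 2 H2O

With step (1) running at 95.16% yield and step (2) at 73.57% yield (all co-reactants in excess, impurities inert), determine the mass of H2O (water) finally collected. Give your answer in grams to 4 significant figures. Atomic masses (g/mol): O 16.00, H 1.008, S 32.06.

24.51 g

Pure H2SO4 = 301.3 × 0.6326 = 190.60 g.
M(H2SO4) = 2(1.008) + 32.06 + 4(16.00) = 98.076 g/mol.
M(H2O) = 2(1.008) + 16.00 = 18.016 g/mol.
n(H2SO4) = 190.60 / 98.076 = 1.9434 mol.
Step 1 (H2SO4:H2 = 1:1): theoretical n(H2) = 1.9434 mol; at 95.16% yield, n(H2) = 1.8494 mol.
Step 2 (H2:H2O = 2:2): theoretical n(H2O) = 1.8494 mol, so theoretical mass = 1.8494 × 18.016 = 33.318 g.
At 73.57% yield, actual mass of H2O = 33.318 × 0.7357 = 24.512 g.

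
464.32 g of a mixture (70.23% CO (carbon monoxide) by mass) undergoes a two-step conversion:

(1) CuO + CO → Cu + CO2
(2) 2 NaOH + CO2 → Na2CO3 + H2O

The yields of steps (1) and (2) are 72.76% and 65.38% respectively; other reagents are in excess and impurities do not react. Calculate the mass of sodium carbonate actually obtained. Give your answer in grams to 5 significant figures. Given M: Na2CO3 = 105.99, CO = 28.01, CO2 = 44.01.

586.99 g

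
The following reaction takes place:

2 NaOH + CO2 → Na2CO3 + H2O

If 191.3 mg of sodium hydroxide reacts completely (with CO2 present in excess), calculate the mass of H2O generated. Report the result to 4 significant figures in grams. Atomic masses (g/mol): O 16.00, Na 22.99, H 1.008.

M(NaOH) = 22.99 + 16.00 + 1.008 = 39.998 g/mol.
M(H2O) = 2(1.008) + 16.00 = 18.016 g/mol.
Convert: 191.3 mg = 0.19130 g.
n(NaOH) = 0.19130 g / 39.998 g/mol = 0.0047827 mol.
From the equation the NaOH:H2O mole ratio is 2:1, so n(H2O) = 0.0047827 × 1/2 = 0.0023914 mol.
Mass of H2O = 0.0023914 mol × 18.016 g/mol = 0.043083 g.

0.04308 g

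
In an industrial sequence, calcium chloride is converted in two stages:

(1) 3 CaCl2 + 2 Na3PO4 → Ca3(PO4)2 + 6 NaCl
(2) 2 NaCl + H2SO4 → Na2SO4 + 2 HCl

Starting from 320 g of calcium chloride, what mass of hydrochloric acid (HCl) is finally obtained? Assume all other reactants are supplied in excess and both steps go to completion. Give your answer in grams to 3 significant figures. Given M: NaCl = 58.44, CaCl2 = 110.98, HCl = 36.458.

n(CaCl2) = 320.0 / 110.98 = 2.883 mol.
Step 1 gives a 3:6 ratio of CaCl2 to NaCl, so n(NaCl) = 5.767 mol.
In step 2 the NaCl:HCl ratio is 2:2, so n(HCl) = 5.767 mol.
Mass of HCl = 5.767 × 36.458 = 210.2 g.

210 g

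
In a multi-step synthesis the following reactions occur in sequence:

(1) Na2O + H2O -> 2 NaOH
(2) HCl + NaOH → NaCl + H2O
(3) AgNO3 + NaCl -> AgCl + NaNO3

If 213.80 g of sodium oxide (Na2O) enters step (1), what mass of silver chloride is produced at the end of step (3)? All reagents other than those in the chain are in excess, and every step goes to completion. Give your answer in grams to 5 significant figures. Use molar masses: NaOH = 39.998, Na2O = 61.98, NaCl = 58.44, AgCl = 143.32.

988.76 g

n(Na2O) = 213.80 / 61.98 = 3.44950 mol.
Reaction (1): Na2O→NaOH ratio 1:2 ⇒ n(NaOH) = 6.89900 mol.
Reaction (2): NaOH→NaCl ratio 1:1 ⇒ n(NaCl) = 6.89900 mol.
Reaction (3): NaCl→AgCl ratio 1:1 ⇒ n(AgCl) = 6.89900 mol.
Mass of AgCl = 6.89900 × 143.32 = 988.765 g.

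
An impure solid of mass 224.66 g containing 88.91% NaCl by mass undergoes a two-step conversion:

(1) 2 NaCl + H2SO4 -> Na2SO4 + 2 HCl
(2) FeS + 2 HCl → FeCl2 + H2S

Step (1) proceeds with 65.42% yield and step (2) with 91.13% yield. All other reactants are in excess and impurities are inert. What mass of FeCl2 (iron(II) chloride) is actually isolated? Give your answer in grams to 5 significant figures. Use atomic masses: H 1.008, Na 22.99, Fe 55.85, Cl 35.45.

Pure NaCl = 224.66 × 0.8891 = 199.745 g.
M(NaCl) = 22.99 + 35.45 = 58.44 g/mol.
M(FeCl2) = 55.85 + 2(35.45) = 126.75 g/mol.
n(NaCl) = 199.745 / 58.44 = 3.41795 mol.
Step 1 (NaCl:HCl = 2:2): theoretical n(HCl) = 3.41795 mol; at 65.42% yield, n(HCl) = 2.23603 mol.
Step 2 (HCl:FeCl2 = 2:1): theoretical n(FeCl2) = 1.11801 mol, so theoretical mass = 1.11801 × 126.75 = 141.708 g.
At 91.13% yield, actual mass of FeCl2 = 141.708 × 0.9113 = 129.139 g.

129.14 g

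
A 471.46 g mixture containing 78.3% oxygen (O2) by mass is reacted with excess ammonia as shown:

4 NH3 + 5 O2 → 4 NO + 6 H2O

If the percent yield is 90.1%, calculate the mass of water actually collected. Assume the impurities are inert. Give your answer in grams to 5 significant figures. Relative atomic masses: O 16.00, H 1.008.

224.71 g

Pure O2 available = 471.46 g × 0.783 = 369.153 g.
M(O2) = 2(16.00) = 32.00 g/mol.
M(H2O) = 2(1.008) + 16.00 = 18.016 g/mol.
n(O2) = 369.153 g / 32.00 g/mol = 11.5360 mol.
From the equation the O2:H2O mole ratio is 5:6, so n(H2O) = 11.5360 × 6/5 = 13.8432 mol.
Mass of H2O = 13.8432 mol × 18.016 g/mol = 249.400 g.
Actual mass collected = 249.400 g × 0.901 = 224.709 g.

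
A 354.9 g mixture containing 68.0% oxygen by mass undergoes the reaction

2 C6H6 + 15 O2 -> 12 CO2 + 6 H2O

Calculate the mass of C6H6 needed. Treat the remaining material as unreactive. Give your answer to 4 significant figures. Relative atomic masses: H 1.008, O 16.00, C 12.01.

78.54 g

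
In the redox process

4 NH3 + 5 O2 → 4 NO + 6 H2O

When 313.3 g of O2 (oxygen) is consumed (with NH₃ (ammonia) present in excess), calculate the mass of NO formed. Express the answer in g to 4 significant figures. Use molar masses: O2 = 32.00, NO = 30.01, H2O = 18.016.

n(O2) = 313.30 g / 32.00 g/mol = 9.7906 mol.
From the equation the O2:NO mole ratio is 5:4, so n(NO) = 9.7906 × 4/5 = 7.8325 mol.
Mass of NO = 7.8325 mol × 30.01 g/mol = 235.05 g.

235.1 g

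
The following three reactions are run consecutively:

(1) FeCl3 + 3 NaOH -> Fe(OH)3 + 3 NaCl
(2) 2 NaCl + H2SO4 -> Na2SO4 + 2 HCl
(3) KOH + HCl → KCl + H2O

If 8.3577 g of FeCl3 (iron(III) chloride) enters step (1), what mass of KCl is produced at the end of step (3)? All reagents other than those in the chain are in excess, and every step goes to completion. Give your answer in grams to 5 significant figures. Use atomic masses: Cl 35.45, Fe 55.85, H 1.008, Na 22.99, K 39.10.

M(FeCl3) = 55.85 + 3(35.45) = 162.20 g/mol.
M(KCl) = 39.10 + 35.45 = 74.55 g/mol.
n(FeCl3) = 8.3577 / 162.20 = 0.0515271 mol.
Reaction (1): FeCl3→NaCl ratio 1:3 ⇒ n(NaCl) = 0.154581 mol.
Reaction (2): NaCl→HCl ratio 2:2 ⇒ n(HCl) = 0.154581 mol.
Reaction (3): HCl→KCl ratio 1:1 ⇒ n(KCl) = 0.154581 mol.
Mass of KCl = 0.154581 × 74.55 = 11.5240 g.

11.524 g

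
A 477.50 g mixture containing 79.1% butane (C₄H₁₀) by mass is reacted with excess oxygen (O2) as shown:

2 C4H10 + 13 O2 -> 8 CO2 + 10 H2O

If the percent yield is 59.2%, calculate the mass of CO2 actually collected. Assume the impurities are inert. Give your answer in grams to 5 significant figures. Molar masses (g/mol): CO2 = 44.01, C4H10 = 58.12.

677.26 g

Pure C4H10 available = 477.50 g × 0.791 = 377.702 g.
n(C4H10) = 377.702 g / 58.12 g/mol = 6.49867 mol.
From the equation the C4H10:CO2 mole ratio is 2:8, so n(CO2) = 6.49867 × 8/2 = 25.9947 mol.
Mass of CO2 = 25.9947 mol × 44.01 g/mol = 1144.03 g.
Actual mass collected = 1144.03 g × 0.592 = 677.263 g.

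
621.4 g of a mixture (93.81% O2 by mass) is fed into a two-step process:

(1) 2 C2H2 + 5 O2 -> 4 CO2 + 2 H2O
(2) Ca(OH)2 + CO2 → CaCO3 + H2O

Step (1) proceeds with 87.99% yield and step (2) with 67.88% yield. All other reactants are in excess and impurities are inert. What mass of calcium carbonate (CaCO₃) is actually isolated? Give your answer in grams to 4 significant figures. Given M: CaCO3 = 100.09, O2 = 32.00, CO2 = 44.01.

871.2 g

Pure O2 = 621.4 × 0.9381 = 582.94 g.
n(O2) = 582.94 / 32.00 = 18.217 mol.
Step 1 (O2:CO2 = 5:4): theoretical n(CO2) = 14.573 mol; at 87.99% yield, n(CO2) = 12.823 mol.
Step 2 (CO2:CaCO3 = 1:1): theoretical n(CaCO3) = 12.823 mol, so theoretical mass = 12.823 × 100.09 = 1283.5 g.
At 67.88% yield, actual mass of CaCO3 = 1283.5 × 0.6788 = 871.22 g.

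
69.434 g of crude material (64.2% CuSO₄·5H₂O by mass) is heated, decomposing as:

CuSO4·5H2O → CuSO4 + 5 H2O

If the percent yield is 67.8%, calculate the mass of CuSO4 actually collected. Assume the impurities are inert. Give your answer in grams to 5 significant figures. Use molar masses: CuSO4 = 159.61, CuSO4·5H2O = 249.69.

Pure CuSO4·5H2O available = 69.434 g × 0.642 = 44.5766 g.
n(CuSO4·5H2O) = 44.5766 g / 249.69 g/mol = 0.178528 mol.
From the equation the CuSO4·5H2O:CuSO4 mole ratio is 1:1, so n(CuSO4) = 0.178528 × 1/1 = 0.178528 mol.
Mass of CuSO4 = 0.178528 mol × 159.61 g/mol = 28.4948 g.
Actual mass collected = 28.4948 g × 0.678 = 19.3195 g.

19.319 g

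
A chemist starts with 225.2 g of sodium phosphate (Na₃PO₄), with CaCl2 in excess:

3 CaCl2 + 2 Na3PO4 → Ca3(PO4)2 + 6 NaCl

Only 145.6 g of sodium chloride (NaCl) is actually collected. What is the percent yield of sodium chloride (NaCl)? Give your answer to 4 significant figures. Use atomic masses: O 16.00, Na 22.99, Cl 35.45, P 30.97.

60.46 %

M(Na3PO4) = 3(22.99) + 30.97 + 4(16.00) = 163.94 g/mol.
M(NaCl) = 22.99 + 35.45 = 58.44 g/mol.
n(Na3PO4) = 225.20 g / 163.94 g/mol = 1.3737 mol.
From the equation the Na3PO4:NaCl mole ratio is 2:6, so n(NaCl) = 1.3737 × 6/2 = 4.1210 mol.
Mass of NaCl = 4.1210 mol × 58.44 g/mol = 240.83 g.
This is the theoretical yield. Percent yield = 145.6 g / 240.83 g × 100% = 60.457%.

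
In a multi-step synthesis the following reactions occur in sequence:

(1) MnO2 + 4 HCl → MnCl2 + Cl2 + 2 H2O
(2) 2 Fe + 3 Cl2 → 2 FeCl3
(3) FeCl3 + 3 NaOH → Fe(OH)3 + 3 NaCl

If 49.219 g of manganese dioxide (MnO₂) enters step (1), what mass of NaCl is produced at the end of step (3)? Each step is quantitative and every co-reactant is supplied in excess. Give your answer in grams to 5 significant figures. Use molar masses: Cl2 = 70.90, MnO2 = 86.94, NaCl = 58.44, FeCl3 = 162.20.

n(MnO2) = 49.219 / 86.94 = 0.566126 mol.
Reaction (1): MnO2→Cl2 ratio 1:1 ⇒ n(Cl2) = 0.566126 mol.
Reaction (2): Cl2→FeCl3 ratio 3:2 ⇒ n(FeCl3) = 0.377417 mol.
Reaction (3): FeCl3→NaCl ratio 1:3 ⇒ n(NaCl) = 1.13225 mol.
Mass of NaCl = 1.13225 × 58.44 = 66.1688 g.

66.169 g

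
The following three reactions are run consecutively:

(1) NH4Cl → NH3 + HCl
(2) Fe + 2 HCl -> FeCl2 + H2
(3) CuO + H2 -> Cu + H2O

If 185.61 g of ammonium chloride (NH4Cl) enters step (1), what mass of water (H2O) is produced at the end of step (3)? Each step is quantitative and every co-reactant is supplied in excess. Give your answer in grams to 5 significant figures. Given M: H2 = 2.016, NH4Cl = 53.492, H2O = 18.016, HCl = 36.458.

31.257 g

n(NH4Cl) = 185.61 / 53.492 = 3.46986 mol.
Reaction (1): NH4Cl→HCl ratio 1:1 ⇒ n(HCl) = 3.46986 mol.
Reaction (2): HCl→H2 ratio 2:1 ⇒ n(H2) = 1.73493 mol.
Reaction (3): H2→H2O ratio 1:1 ⇒ n(H2O) = 1.73493 mol.
Mass of H2O = 1.73493 × 18.016 = 31.2565 g.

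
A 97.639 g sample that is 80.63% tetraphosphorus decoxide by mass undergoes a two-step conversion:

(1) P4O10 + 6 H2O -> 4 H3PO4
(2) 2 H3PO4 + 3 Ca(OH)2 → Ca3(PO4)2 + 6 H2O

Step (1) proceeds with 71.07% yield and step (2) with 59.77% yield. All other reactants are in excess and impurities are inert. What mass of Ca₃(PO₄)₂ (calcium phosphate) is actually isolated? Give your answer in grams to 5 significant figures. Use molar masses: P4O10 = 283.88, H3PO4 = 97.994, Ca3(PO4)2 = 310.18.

73.080 g

Pure P4O10 = 97.639 × 0.8063 = 78.7263 g.
n(P4O10) = 78.7263 / 283.88 = 0.277323 mol.
Step 1 (P4O10:H3PO4 = 1:4): theoretical n(H3PO4) = 1.10929 mol; at 71.07% yield, n(H3PO4) = 0.788373 mol.
Step 2 (H3PO4:Ca3(PO4)2 = 2:1): theoretical n(Ca3(PO4)2) = 0.394186 mol, so theoretical mass = 0.394186 × 310.18 = 122.269 g.
At 59.77% yield, actual mass of Ca3(PO4)2 = 122.269 × 0.5977 = 73.0800 g.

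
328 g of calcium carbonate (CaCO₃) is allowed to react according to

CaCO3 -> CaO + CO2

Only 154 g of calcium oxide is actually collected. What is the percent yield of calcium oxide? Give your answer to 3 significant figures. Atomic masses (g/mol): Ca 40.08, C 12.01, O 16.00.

83.8 %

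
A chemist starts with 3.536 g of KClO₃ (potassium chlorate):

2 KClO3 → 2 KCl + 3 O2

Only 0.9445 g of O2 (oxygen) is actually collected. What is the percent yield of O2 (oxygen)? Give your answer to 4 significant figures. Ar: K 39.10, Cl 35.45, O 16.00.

M(KClO3) = 39.10 + 35.45 + 3(16.00) = 122.55 g/mol.
M(O2) = 2(16.00) = 32.00 g/mol.
n(KClO3) = 3.5360 g / 122.55 g/mol = 0.028854 mol.
From the equation the KClO3:O2 mole ratio is 2:3, so n(O2) = 0.028854 × 3/2 = 0.043280 mol.
Mass of O2 = 0.043280 mol × 32.00 g/mol = 1.3850 g.
This is the theoretical yield. Percent yield = 0.9445 g / 1.3850 g × 100% = 68.196%.

68.20 %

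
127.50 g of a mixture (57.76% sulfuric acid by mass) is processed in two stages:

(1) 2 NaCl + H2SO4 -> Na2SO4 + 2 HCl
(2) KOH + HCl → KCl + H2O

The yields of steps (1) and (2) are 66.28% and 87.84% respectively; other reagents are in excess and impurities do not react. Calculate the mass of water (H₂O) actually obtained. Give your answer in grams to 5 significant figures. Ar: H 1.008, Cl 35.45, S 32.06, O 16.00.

15.752 g

Pure H2SO4 = 127.50 × 0.5776 = 73.6440 g.
M(H2SO4) = 2(1.008) + 32.06 + 4(16.00) = 98.076 g/mol.
M(H2O) = 2(1.008) + 16.00 = 18.016 g/mol.
n(H2SO4) = 73.6440 / 98.076 = 0.750887 mol.
Step 1 (H2SO4:HCl = 1:2): theoretical n(HCl) = 1.50177 mol; at 66.28% yield, n(HCl) = 0.995376 mol.
Step 2 (HCl:H2O = 1:1): theoretical n(H2O) = 0.995376 mol, so theoretical mass = 0.995376 × 18.016 = 17.9327 g.
At 87.84% yield, actual mass of H2O = 17.9327 × 0.8784 = 15.7521 g.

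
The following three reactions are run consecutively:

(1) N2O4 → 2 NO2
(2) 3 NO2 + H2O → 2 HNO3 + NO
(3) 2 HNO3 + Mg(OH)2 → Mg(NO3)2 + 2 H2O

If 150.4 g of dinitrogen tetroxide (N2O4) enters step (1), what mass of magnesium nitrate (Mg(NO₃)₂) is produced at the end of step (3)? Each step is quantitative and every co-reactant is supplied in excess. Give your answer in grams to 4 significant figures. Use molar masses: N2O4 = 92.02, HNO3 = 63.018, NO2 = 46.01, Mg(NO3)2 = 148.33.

n(N2O4) = 150.4 / 92.02 = 1.6344 mol.
Reaction (1): N2O4→NO2 ratio 1:2 ⇒ n(NO2) = 3.2689 mol.
Reaction (2): NO2→HNO3 ratio 3:2 ⇒ n(HNO3) = 2.1792 mol.
Reaction (3): HNO3→Mg(NO3)2 ratio 2:1 ⇒ n(Mg(NO3)2) = 1.0896 mol.
Mass of Mg(NO3)2 = 1.0896 × 148.33 = 161.62 g.

161.6 g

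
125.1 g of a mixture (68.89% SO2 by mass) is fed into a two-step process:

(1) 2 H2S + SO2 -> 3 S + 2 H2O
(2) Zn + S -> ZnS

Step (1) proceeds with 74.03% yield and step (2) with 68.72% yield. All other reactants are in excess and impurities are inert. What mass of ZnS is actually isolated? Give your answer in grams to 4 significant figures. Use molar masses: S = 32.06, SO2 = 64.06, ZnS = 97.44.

Pure SO2 = 125.1 × 0.6889 = 86.181 g.
n(SO2) = 86.181 / 64.06 = 1.3453 mol.
Step 1 (SO2:S = 1:3): theoretical n(S) = 4.0360 mol; at 74.03% yield, n(S) = 2.9878 mol.
Step 2 (S:ZnS = 1:1): theoretical n(ZnS) = 2.9878 mol, so theoretical mass = 2.9878 × 97.44 = 291.13 g.
At 68.72% yield, actual mass of ZnS = 291.13 × 0.6872 = 200.07 g.

200.1 g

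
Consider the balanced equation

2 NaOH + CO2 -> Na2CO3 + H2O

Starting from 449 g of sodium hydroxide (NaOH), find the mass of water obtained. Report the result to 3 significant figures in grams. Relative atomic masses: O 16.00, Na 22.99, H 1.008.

101 g

M(NaOH) = 22.99 + 16.00 + 1.008 = 39.998 g/mol.
M(H2O) = 2(1.008) + 16.00 = 18.016 g/mol.
n(NaOH) = 449.0 g / 39.998 g/mol = 11.23 mol.
From the equation the NaOH:H2O mole ratio is 2:1, so n(H2O) = 11.23 × 1/2 = 5.613 mol.
Mass of H2O = 5.613 mol × 18.016 g/mol = 101.1 g.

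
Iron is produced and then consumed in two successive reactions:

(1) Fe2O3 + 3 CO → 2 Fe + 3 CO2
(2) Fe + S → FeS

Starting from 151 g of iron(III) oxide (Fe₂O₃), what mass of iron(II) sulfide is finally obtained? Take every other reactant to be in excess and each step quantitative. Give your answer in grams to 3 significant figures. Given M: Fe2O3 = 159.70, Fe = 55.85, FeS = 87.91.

166 g

n(Fe2O3) = 151.0 / 159.70 = 0.9455 mol.
Step 1 gives a 1:2 ratio of Fe2O3 to Fe, so n(Fe) = 1.891 mol.
In step 2 the Fe:FeS ratio is 1:1, so n(FeS) = 1.891 mol.
Mass of FeS = 1.891 × 87.91 = 166.2 g.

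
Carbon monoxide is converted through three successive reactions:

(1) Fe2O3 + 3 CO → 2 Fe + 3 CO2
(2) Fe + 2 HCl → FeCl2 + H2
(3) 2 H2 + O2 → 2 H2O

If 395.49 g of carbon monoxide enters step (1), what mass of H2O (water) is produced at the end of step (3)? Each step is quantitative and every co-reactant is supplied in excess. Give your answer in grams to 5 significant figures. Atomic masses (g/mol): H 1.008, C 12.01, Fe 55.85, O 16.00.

M(CO) = 12.01 + 16.00 = 28.01 g/mol.
M(H2O) = 2(1.008) + 16.00 = 18.016 g/mol.
n(CO) = 395.49 / 28.01 = 14.1196 mol.
Reaction (1): CO→Fe ratio 3:2 ⇒ n(Fe) = 9.41307 mol.
Reaction (2): Fe→H2 ratio 1:1 ⇒ n(H2) = 9.41307 mol.
Reaction (3): H2→H2O ratio 2:2 ⇒ n(H2O) = 9.41307 mol.
Mass of H2O = 9.41307 × 18.016 = 169.586 g.

169.59 g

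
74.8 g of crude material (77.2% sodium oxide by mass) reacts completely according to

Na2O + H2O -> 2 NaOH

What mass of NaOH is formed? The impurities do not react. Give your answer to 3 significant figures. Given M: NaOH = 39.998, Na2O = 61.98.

Mass of pure Na2O = 74.8 g × 0.772 = 57.75 g.
n(Na2O) = 57.75 g / 61.98 g/mol = 0.9317 mol.
From the equation the Na2O:NaOH mole ratio is 1:2, so n(NaOH) = 0.9317 × 2/1 = 1.863 mol.
Mass of NaOH = 1.863 mol × 39.998 g/mol = 74.53 g.

74.5 g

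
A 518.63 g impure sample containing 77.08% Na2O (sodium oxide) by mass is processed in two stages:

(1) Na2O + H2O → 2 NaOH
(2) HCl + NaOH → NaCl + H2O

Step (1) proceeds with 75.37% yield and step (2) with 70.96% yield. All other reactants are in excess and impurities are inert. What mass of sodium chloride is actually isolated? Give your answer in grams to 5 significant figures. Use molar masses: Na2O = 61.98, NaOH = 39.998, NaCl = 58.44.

403.18 g

Pure Na2O = 518.63 × 0.7708 = 399.760 g.
n(Na2O) = 399.760 / 61.98 = 6.44982 mol.
Step 1 (Na2O:NaOH = 1:2): theoretical n(NaOH) = 12.8996 mol; at 75.37% yield, n(NaOH) = 9.72246 mol.
Step 2 (NaOH:NaCl = 1:1): theoretical n(NaCl) = 9.72246 mol, so theoretical mass = 9.72246 × 58.44 = 568.181 g.
At 70.96% yield, actual mass of NaCl = 568.181 × 0.7096 = 403.181 g.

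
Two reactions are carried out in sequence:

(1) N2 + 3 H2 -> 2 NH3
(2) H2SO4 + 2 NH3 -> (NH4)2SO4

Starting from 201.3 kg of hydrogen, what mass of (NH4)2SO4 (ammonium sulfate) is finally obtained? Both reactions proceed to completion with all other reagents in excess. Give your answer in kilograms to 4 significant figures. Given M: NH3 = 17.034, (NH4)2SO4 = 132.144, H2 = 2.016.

4398 kg

201.3 kg = 201300 g.
n(H2) = 201300 / 2.016 = 99851 mol.
Step 1 gives a 3:2 ratio of H2 to NH3, so n(NH3) = 66567 mol.
In step 2 the NH3:(NH4)2SO4 ratio is 2:1, so n((NH4)2SO4) = 33284 mol.
Mass of (NH4)2SO4 = 33284 × 132.144 = 4.3982 × 10^6 g = 4398 kg.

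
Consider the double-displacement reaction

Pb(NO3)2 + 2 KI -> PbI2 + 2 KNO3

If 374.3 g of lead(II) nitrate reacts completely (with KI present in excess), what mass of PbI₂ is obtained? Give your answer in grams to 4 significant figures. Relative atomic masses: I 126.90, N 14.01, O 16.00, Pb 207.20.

521.0 g

M(Pb(NO3)2) = 207.20 + 2(14.01) + 6(16.00) = 331.22 g/mol.
M(PbI2) = 207.20 + 2(126.90) = 461.00 g/mol.
n(Pb(NO3)2) = 374.30 g / 331.22 g/mol = 1.1301 mol.
From the equation the Pb(NO3)2:PbI2 mole ratio is 1:1, so n(PbI2) = 1.1301 × 1/1 = 1.1301 mol.
Mass of PbI2 = 1.1301 mol × 461.00 g/mol = 520.96 g.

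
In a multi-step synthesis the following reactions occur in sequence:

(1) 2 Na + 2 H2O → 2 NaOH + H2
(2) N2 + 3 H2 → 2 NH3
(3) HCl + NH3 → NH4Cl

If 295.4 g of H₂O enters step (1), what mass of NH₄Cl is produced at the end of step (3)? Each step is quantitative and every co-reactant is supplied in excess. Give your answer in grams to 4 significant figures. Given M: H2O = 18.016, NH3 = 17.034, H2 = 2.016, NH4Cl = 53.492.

292.4 g

n(H2O) = 295.4 / 18.016 = 16.397 mol.
Reaction (1): H2O→H2 ratio 2:1 ⇒ n(H2) = 8.1983 mol.
Reaction (2): H2→NH3 ratio 3:2 ⇒ n(NH3) = 5.4655 mol.
Reaction (3): NH3→NH4Cl ratio 1:1 ⇒ n(NH4Cl) = 5.4655 mol.
Mass of NH4Cl = 5.4655 × 53.492 = 292.36 g.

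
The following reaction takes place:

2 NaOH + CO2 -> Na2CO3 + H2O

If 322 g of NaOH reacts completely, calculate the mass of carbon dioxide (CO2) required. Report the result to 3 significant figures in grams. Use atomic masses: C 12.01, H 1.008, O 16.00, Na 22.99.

M(NaOH) = 22.99 + 16.00 + 1.008 = 39.998 g/mol.
M(CO2) = 12.01 + 2(16.00) = 44.01 g/mol.
n(NaOH) = 322.0 g / 39.998 g/mol = 8.050 mol.
From the equation the NaOH:CO2 mole ratio is 2:1, so n(CO2) = 8.050 × 1/2 = 4.025 mol.
Mass of CO2 = 4.025 mol × 44.01 g/mol = 177.1 g.

177 g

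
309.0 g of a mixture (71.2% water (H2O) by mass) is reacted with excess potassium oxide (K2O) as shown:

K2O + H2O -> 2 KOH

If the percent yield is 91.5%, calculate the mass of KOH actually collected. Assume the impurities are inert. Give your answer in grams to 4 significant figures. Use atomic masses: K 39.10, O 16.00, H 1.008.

1254 g

Pure H2O available = 309.0 g × 0.712 = 220.01 g.
M(H2O) = 2(1.008) + 16.00 = 18.016 g/mol.
M(KOH) = 39.10 + 16.00 + 1.008 = 56.108 g/mol.
n(H2O) = 220.01 g / 18.016 g/mol = 12.212 mol.
From the equation the H2O:KOH mole ratio is 1:2, so n(KOH) = 12.212 × 2/1 = 24.424 mol.
Mass of KOH = 24.424 mol × 56.108 g/mol = 1370.4 g.
Actual mass collected = 1370.4 g × 0.915 = 1253.9 g.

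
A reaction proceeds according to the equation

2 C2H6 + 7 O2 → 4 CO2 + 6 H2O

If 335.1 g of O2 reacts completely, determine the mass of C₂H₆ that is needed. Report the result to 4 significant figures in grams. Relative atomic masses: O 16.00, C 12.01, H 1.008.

89.96 g

M(O2) = 2(16.00) = 32.00 g/mol.
M(C2H6) = 2(12.01) + 6(1.008) = 30.068 g/mol.
n(O2) = 335.10 g / 32.00 g/mol = 10.472 mol.
From the equation the O2:C2H6 mole ratio is 7:2, so n(C2H6) = 10.472 × 2/7 = 2.9920 mol.
Mass of C2H6 = 2.9920 mol × 30.068 g/mol = 89.962 g.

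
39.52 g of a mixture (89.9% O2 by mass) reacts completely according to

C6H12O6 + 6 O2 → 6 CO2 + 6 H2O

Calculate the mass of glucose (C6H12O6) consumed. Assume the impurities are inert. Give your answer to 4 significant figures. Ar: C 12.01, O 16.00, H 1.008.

33.34 g

Mass of pure O2 = 39.52 g × 0.899 = 35.528 g.
M(O2) = 2(16.00) = 32.00 g/mol.
M(C6H12O6) = 6(12.01) + 12(1.008) + 6(16.00) = 180.156 g/mol.
n(O2) = 35.528 g / 32.00 g/mol = 1.1103 mol.
From the equation the O2:C6H12O6 mole ratio is 6:1, so n(C6H12O6) = 1.1103 × 1/6 = 0.18504 mol.
Mass of C6H12O6 = 0.18504 mol × 180.156 g/mol = 33.337 g.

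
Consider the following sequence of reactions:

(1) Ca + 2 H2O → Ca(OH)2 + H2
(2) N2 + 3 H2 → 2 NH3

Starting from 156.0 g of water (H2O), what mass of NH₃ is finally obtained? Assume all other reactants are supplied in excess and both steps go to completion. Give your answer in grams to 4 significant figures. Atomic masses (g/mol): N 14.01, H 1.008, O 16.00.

M(H2O) = 2(1.008) + 16.00 = 18.016 g/mol.
M(NH3) = 14.01 + 3(1.008) = 17.034 g/mol.
n(H2O) = 156.00 / 18.016 = 8.6590 mol.
Step 1 gives a 2:1 ratio of H2O to H2, so n(H2) = 4.3295 mol.
In step 2 the H2:NH3 ratio is 3:2, so n(NH3) = 2.8863 mol.
Mass of NH3 = 2.8863 × 17.034 = 49.166 g.

49.17 g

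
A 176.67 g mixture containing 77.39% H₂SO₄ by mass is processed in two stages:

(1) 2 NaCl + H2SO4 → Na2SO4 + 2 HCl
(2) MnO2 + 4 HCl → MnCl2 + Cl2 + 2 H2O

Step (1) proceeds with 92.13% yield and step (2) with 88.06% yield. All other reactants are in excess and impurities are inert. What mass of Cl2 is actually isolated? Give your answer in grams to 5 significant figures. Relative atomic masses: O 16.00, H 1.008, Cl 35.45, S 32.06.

Pure H2SO4 = 176.67 × 0.7739 = 136.725 g.
M(H2SO4) = 2(1.008) + 32.06 + 4(16.00) = 98.076 g/mol.
M(Cl2) = 2(35.45) = 70.90 g/mol.
n(H2SO4) = 136.725 / 98.076 = 1.39407 mol.
Step 1 (H2SO4:HCl = 1:2): theoretical n(HCl) = 2.78814 mol; at 92.13% yield, n(HCl) = 2.56872 mol.
Step 2 (HCl:Cl2 = 4:1): theoretical n(Cl2) = 0.642179 mol, so theoretical mass = 0.642179 × 70.90 = 45.5305 g.
At 88.06% yield, actual mass of Cl2 = 45.5305 × 0.8806 = 40.0941 g.

40.094 g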